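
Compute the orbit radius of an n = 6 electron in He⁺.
0.9525 nm (or 9.5252 Å)

The Bohr radius formula is:
r_n = n² a₀ / Z

where a₀ = 0.0529177 nm is the Bohr radius.

For He⁺ (Z = 2) at n = 6:
r_6 = 6² × 0.0529177 nm / 2
r_6 = 36 × 0.0529177 nm / 2
r_6 = 1.90504 nm / 2
r_6 = 0.9525 nm

The electron orbits at approximately 0.9525 nm from the nucleus.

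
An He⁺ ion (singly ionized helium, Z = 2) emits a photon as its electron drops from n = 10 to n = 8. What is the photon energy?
0.30613 eV

The energy levels are E_n = -13.6057 Z² eV / n².

Energy at n = 10: E_10 = -13.6057 × 2² / 10² = -0.54422800 eV
Energy at n = 8: E_8 = -13.6057 × 2² / 8² = -0.85035625 eV

For emission (electron falling to lower state), the photon energy is:
E_photon = E_10 - E_8 = |-0.54422800 - (-0.85035625)|
E_photon = 0.30613 eV

This energy is carried away by the emitted photon.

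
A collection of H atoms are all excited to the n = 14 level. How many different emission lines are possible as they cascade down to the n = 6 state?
36

The electron can occupy levels n = 6, 7, ..., 14 during de-excitation — that is m = 14 - 6 + 1 = 9 distinct levels.

The number of distinct spectral lines equals the number of ways to choose 2 of these m levels (each pair gives one possible emission transition):

Number of lines = m(m-1)/2 = 9×8/2 = 36

These correspond to all possible transitions between the 9 levels:
14 → 13, 14 → 12, 14 → 11, 14 → 10, 14 → 9, 14 → 8, 14 → 7, 14 → 6...

Each transition produces a photon with a unique energy (and thus wavelength). This count does not depend on Z.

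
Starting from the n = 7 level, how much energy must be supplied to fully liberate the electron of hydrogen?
0.28 eV

The ionization energy is the energy needed to remove the electron completely (n → ∞).

For hydrogen, E_n = -13.6057 eV / n².

At n = 7: E_7 = -13.6057 / 7² = -0.27767 eV
At n = ∞: E_∞ = 0 eV

Ionization energy = E_∞ - E_7 = 0 - (-0.27767) = 0.27767 eV
Ionization energy ≈ 0.28 eV

This is also called the binding energy of the electron in state n = 7.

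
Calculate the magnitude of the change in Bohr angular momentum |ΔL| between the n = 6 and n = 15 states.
9.49e-34 J·s (or 9ℏ)

In the Bohr model, L_n = nℏ where ℏ = 1.0546e-34 J·s.

L_15 = 15ℏ = 1.5819e-33 J·s
L_6 = 6ℏ = 6.3276e-34 J·s

ΔL = L_15 - L_6 = (15 - 6)ℏ = 9ℏ
ΔL = 9 × 1.0546e-34 J·s = 9.49e-34 J·s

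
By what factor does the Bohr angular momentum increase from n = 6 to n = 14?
2.333333

In the Bohr model, L_n = nℏ, so the ratio is purely the ratio of quantum numbers:

L_14/L_6 = 14ℏ / 6ℏ = 14/6 = 2.333333

The angular momentum scales linearly with n.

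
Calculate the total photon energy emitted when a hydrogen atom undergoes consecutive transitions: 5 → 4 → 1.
13.06147 eV

The energy levels of hydrogen are E_n = -13.6057 / n² eV.

First transition (5 → 4):
ΔE₁ = |E_4 - E_5|
ΔE₁ = |-0.85035625000 - (-0.54422800000)| = 0.30612825 eV

Second transition (4 → 1):
ΔE₂ = |E_1 - E_4|
ΔE₂ = |-13.60570000000 - (-0.85035625000)| = 12.75534375 eV

Total energy released:
E_total = ΔE₁ + ΔE₂ = 0.30612825 + 12.75534375 = 13.06147 eV

Note: This equals the direct transition 5 → 1: 13.06147 eV ✓
Energy is conserved regardless of the path taken.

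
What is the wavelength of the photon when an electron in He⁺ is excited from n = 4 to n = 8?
486.01 nm

First, find the transition energy using E_n = -13.6057 Z² / n² eV:
E_4 = -13.6057 × 2² / 4² = -3.401425 eV
E_8 = -13.6057 × 2² / 8² = -0.850356 eV

Photon energy: |ΔE| = |E_8 - E_4| = 2.551069 eV

Convert to wavelength using E = hc/λ with hc = 1239.84 eV·nm:
λ = hc/E = 1239.84 eV·nm / 2.551069 eV
λ = 486.01 nm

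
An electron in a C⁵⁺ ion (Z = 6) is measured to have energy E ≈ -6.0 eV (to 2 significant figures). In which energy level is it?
n = 9

The exact energy levels follow E_n = -13.6057 Z² / n² eV with Z = 6.

The measured value (-6.0 eV) is reported to only 2 significant figures, so we must test candidate n values and see which one matches to that precision.

Candidate energies:
  n = 7:  E = -13.6057 × 6² / 7² = -9.99602 eV
  n = 8:  E = -13.6057 × 6² / 8² = -7.65321 eV
  n = 9:  E = -13.6057 × 6² / 9² = -6.04698 eV  ← matches
  n = 10:  E = -13.6057 × 6² / 10² = -4.89805 eV
  n = 11:  E = -13.6057 × 6² / 11² = -4.04798 eV

Checking against the measurement of -6.0 eV (2 sig figs), only n = 9 agrees:
E_9 = -6.04698 eV, which rounds to -6.0 eV ✓

Therefore n = 9.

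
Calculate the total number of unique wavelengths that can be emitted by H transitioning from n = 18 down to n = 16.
3

The electron can occupy levels n = 16, 17, ..., 18 during de-excitation — that is m = 18 - 16 + 1 = 3 distinct levels.

The number of distinct spectral lines equals the number of ways to choose 2 of these m levels (each pair gives one possible emission transition):

Number of lines = m(m-1)/2 = 3×2/2 = 3

These correspond to all possible transitions between the 3 levels:
18 → 17, 18 → 16, 17 → 16

Each transition produces a photon with a unique energy (and thus wavelength). This count does not depend on Z.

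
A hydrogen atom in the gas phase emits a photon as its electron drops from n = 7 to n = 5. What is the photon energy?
0.266561 eV

The energy levels are E_n = -13.6057 eV / n².

Energy at n = 7: E_7 = -13.6057 / 7² = -0.277667347 eV
Energy at n = 5: E_5 = -13.6057 / 5² = -0.544228000 eV

For emission (electron falling to lower state), the photon energy is:
E_photon = E_7 - E_5 = |-0.277667347 - (-0.544228000)|
E_photon = 0.266561 eV

This energy is carried away by the emitted photon.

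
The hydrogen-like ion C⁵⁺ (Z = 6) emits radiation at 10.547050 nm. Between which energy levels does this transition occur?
n = 10 → n = 2

First, find the photon energy from the wavelength (hc = 1239.84 eV·nm):
E = hc/λ = 1239.84 eV·nm / 10.547050 nm = 117.55325 eV

The energy levels of C⁵⁺ satisfy E_n = -13.6057 × 6² / n² eV, so an emission n_i → n_f releases
ΔE = 13.6057 × 6² × (1/n_f² − 1/n_i²) eV.

Setting ΔE equal to the photon energy:
1/n_f² − 1/n_i² = 117.55325 / (13.6057 × 6²) = 0.24000000

Since 1/n_i² must be positive, we need 1/n_f² > 0.24000000, i.e. n_f ≤ 2. For each allowed n_f, solve n_i = (1/n_f² − 0.24000000)^(−1/2) and check whether it is a whole number:
  n_f = 1: 1/n_i² = 1.00000000 − 0.24000000 = 0.76000000 → n_i = 1.147  (not an integer) ✗
  n_f = 2: 1/n_i² = 0.25000000 − 0.24000000 = 0.01000000 → n_i = 10.000  → integer, n_i = 10 ✓

Only n_f = 2 gives an integer upper level, n_i = 10.

The transition is from n = 10 to n = 2 (emission).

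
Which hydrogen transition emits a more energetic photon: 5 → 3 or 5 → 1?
5 → 1

Calculate the energy for each transition:

Transition 5 → 3:
ΔE₁ = |E_3 - E_5| = |-13.6057/3² - (-13.6057/5²)|
ΔE₁ = |-1.511744444444 - (-0.544228000000)| = 0.967516444 eV

Transition 5 → 1:
ΔE₂ = |E_1 - E_5| = |-13.6057/1² - (-13.6057/5²)|
ΔE₂ = |-13.605700000000 - (-0.544228000000)| = 13.061472000 eV

Since 13.061472000 eV > 0.967516444 eV, the transition 5 → 1 emits the more energetic photon.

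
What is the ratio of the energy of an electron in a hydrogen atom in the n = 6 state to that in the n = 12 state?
4.00

Using E_n = -13.6057 Z² / n² eV with Z = 1:

E_6 = -13.6057 / 6² = -13.6057 / 36 = -0.37793611 eV
E_12 = -13.6057 / 12² = -13.6057 / 144 = -0.09448403 eV

The ratio is:
E_6/E_12 = (-0.37793611) / (-0.09448403)
E_6/E_12 = (-13.6057/36) / (-13.6057/144)
E_6/E_12 = 144/36
E_6/E_12 = 4.00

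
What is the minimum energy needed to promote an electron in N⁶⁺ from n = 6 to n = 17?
16.212 eV

The energy levels of a hydrogen-like atom are E_n = -13.6057 Z² eV / n².

Energy at n = 6: E_6 = -13.6057 × 7² / 6² = -18.518869 eV
Energy at n = 17: E_17 = -13.6057 × 7² / 17² = -2.306849 eV

The excitation energy is the difference:
ΔE = E_17 - E_6
ΔE = -2.306849 - (-18.518869)
ΔE = 16.212 eV

Since this is positive, energy must be absorbed (photon absorption).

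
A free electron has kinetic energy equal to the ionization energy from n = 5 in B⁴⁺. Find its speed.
2.19e+06 m/s (or 0.729740% of c)

The binding energy at n = 5 for B⁴⁺ is:
E_5 = -13.6057 × 5²/5² = -13.60570000 eV
|E_5| = 13.60570000 eV

Convert to Joules:
KE = 13.60570000 eV × (1.602177 × 10⁻¹⁹ J/eV) = 2.1799e-18 J

Using KE = ½mv²:
v = √(2·KE/m_e)
v = √(2 × 2.1799e-18 J / 9.10938 × 10⁻³¹ kg)
v = 2.19e+06 m/s

This is approximately 0.729740% the speed of light.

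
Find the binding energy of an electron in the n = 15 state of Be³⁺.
0.9675 eV

The ionization energy is the energy needed to remove the electron completely (n → ∞).

For a hydrogen-like ion with Z = 4, E_n = -13.6057 Z² / n² eV.

At n = 15: E_15 = -13.6057 × 4² / 15² = -0.9675164 eV
At n = ∞: E_∞ = 0 eV

Ionization energy = E_∞ - E_15 = 0 - (-0.9675164) = 0.9675164 eV
Ionization energy ≈ 0.9675 eV

This is also called the binding energy of the electron in state n = 15.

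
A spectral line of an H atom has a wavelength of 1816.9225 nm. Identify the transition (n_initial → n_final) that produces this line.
n = 9 → n = 4

First, find the photon energy from the wavelength (hc = 1239.84 eV·nm):
E = hc/λ = 1239.84 eV·nm / 1816.9225 nm = 0.68238464 eV

The energy levels of hydrogen satisfy E_n = -13.6057 / n² eV, so an emission n_i → n_f releases
ΔE = 13.6057 × (1/n_f² − 1/n_i²) eV.

Setting ΔE equal to the photon energy:
1/n_f² − 1/n_i² = 0.68238464 / 13.6057 = 0.050154321

Since 1/n_i² must be positive, we need 1/n_f² > 0.050154321, i.e. n_f ≤ 4. For each allowed n_f, solve n_i = (1/n_f² − 0.050154321)^(−1/2) and check whether it is a whole number:
  n_f = 1: 1/n_i² = 1.000000000 − 0.050154321 = 0.949845679 → n_i = 1.026  (not an integer) ✗
  n_f = 2: 1/n_i² = 0.250000000 − 0.050154321 = 0.199845679 → n_i = 2.237  (not an integer) ✗
  n_f = 3: 1/n_i² = 0.111111111 − 0.050154321 = 0.060956790 → n_i = 4.050  (not an integer) ✗
  n_f = 4: 1/n_i² = 0.062500000 − 0.050154321 = 0.012345679 → n_i = 9.000  → integer, n_i = 9 ✓

Only n_f = 4 gives an integer upper level, n_i = 9.

The transition is from n = 9 to n = 4 (emission).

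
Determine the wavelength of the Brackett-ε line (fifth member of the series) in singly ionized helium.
454.2306 nm

The lines of a series are numbered from the longest wavelength (smallest ΔE) outward; the fifth line is the transition from n = n_f + 5 to n_f.
The Brackett series has all transitions ending at n_f = 4.

For He⁺ (Z = 2), the fifth line (ε-line) is the jump from n = 9 to n = 4:
E_9 = -13.6057 × 2² / 9² = -0.67188642 eV
E_4 = -13.6057 × 2² / 4² = -3.40142500 eV
ΔE = E_9 - E_4 = 2.72953858 eV

λ = hc/E = 1239.84 eV·nm / 2.72953858 eV
λ = 454.2306 nm

This is the ε-line of the Brackett series in He⁺.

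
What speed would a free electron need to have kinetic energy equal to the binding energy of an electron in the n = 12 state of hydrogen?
1.8231e+05 m/s (or 0.060811% of c)

The binding energy at n = 12 for hydrogen is:
E_12 = -13.6057/12² = -0.094484028 eV
|E_12| = 0.094484028 eV

Convert to Joules:
KE = 0.094484028 eV × (1.602177 × 10⁻¹⁹ J/eV) = 1.513801e-20 J

Using KE = ½mv²:
v = √(2·KE/m_e)
v = √(2 × 1.513801e-20 J / 9.10938 × 10⁻³¹ kg)
v = 1.8231e+05 m/s

This is approximately 0.060811% the speed of light.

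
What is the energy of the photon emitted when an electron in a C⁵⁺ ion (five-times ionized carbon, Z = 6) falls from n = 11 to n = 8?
3.605 eV

The energy levels are E_n = -13.6057 Z² eV / n².

Energy at n = 11: E_11 = -13.6057 × 6² / 11² = -4.047977 eV
Energy at n = 8: E_8 = -13.6057 × 6² / 8² = -7.653206 eV

For emission (electron falling to lower state), the photon energy is:
E_photon = E_11 - E_8 = |-4.047977 - (-7.653206)|
E_photon = 3.605 eV

This energy is carried away by the emitted photon.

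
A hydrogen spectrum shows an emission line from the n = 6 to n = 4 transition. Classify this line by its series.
Brackett series

The spectral series in hydrogen are named based on the final (lower) energy level:
- Lyman series: n_final = 1 (ultraviolet)
- Balmer series: n_final = 2 (visible/near-UV)
- Paschen series: n_final = 3 (infrared)
- Brackett series: n_final = 4 (infrared)
- Pfund series: n_final = 5 (far infrared)

Since this transition ends at n = 4, it belongs to the Brackett series.

For reference, this 6 → 4 line has photon energy
ΔE = 13.6057 eV × (1/4² - 1/6²) = 0.4724201389 eV,
corresponding to wavelength λ = hc/ΔE = 1239.84 eV·nm / 0.4724201389 eV = 2624.4436 nm in the infrared region.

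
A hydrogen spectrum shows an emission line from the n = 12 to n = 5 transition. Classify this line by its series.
Pfund series

The spectral series in hydrogen are named based on the final (lower) energy level:
- Lyman series: n_final = 1 (ultraviolet)
- Balmer series: n_final = 2 (visible/near-UV)
- Paschen series: n_final = 3 (infrared)
- Brackett series: n_final = 4 (infrared)
- Pfund series: n_final = 5 (far infrared)

Since this transition ends at n = 5, it belongs to the Pfund series.

For reference, this 12 → 5 line has photon energy
ΔE = 13.6057 eV × (1/5² - 1/12²) = 0.44974397222 eV,
corresponding to wavelength λ = hc/ΔE = 1239.84 eV·nm / 0.44974397222 eV = 2756.76847 nm in the far infrared region.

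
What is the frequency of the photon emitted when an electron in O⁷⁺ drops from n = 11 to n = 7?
2.55686e+15 Hz

First, find the transition energy:
E_11 = -13.6057 × 8² / 11² = -7.1964033 eV
E_7 = -13.6057 × 8² / 7² = -17.7707102 eV
|ΔE| = |E_7 - E_11| = 10.5743069 eV

Convert to Joules: E = 10.5743069 eV × (1.602177 × 10⁻¹⁹ J/eV) = 1.6941911e-18 J

Using E = hf:
f = E/h = 1.6941911e-18 J / (6.62607 × 10⁻³⁴ J·s)
f = 2.55686e+15 Hz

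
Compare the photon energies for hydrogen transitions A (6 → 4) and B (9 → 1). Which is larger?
9 → 1

Calculate the energy for each transition:

Transition 6 → 4:
ΔE₁ = |E_4 - E_6| = |-13.6057/4² - (-13.6057/6²)|
ΔE₁ = |-0.85035625 - (-0.37793611)| = 0.47242 eV

Transition 9 → 1:
ΔE₂ = |E_1 - E_9| = |-13.6057/1² - (-13.6057/9²)|
ΔE₂ = |-13.60570000 - (-0.16797160)| = 13.43773 eV

Since 13.43773 eV > 0.47242 eV, the transition 9 → 1 emits the more energetic photon.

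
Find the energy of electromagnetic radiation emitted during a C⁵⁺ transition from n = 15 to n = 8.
5.476 eV

The energy levels are E_n = -13.6057 Z² eV / n².

Energy at n = 15: E_15 = -13.6057 × 6² / 15² = -2.176912 eV
Energy at n = 8: E_8 = -13.6057 × 6² / 8² = -7.653206 eV

For emission (electron falling to lower state), the photon energy is:
E_photon = E_15 - E_8 = |-2.176912 - (-7.653206)|
E_photon = 5.476 eV

This energy is carried away by the emitted photon.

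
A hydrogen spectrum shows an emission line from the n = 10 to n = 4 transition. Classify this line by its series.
Brackett series

The spectral series in hydrogen are named based on the final (lower) energy level:
- Lyman series: n_final = 1 (ultraviolet)
- Balmer series: n_final = 2 (visible/near-UV)
- Paschen series: n_final = 3 (infrared)
- Brackett series: n_final = 4 (infrared)
- Pfund series: n_final = 5 (far infrared)

Since this transition ends at n = 4, it belongs to the Brackett series.

For reference, this 10 → 4 line has photon energy
ΔE = 13.6057 eV × (1/4² - 1/10²) = 0.71429925 eV,
corresponding to wavelength λ = hc/ΔE = 1239.84 eV·nm / 0.71429925 eV = 1735.74 nm in the infrared region.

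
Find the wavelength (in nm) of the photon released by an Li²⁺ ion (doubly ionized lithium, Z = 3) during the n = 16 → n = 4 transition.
172.802869 nm

First, find the transition energy using E_n = -13.6057 Z² / n² eV:
E_16 = -13.6057 × 3² / 16² = -0.4783253906 eV
E_4 = -13.6057 × 3² / 4² = -7.6532062500 eV

Photon energy: |ΔE| = |E_4 - E_16| = 7.1748808594 eV

Convert to wavelength using E = hc/λ with hc = 1239.84 eV·nm:
λ = hc/E = 1239.84 eV·nm / 7.1748808594 eV
λ = 172.802869 nm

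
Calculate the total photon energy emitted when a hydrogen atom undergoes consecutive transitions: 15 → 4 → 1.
13.54523 eV

The energy levels of hydrogen are E_n = -13.6057 / n² eV.

First transition (15 → 4):
ΔE₁ = |E_4 - E_15|
ΔE₁ = |-0.85035625000 - (-0.06046977778)| = 0.78988647 eV

Second transition (4 → 1):
ΔE₂ = |E_1 - E_4|
ΔE₂ = |-13.60570000000 - (-0.85035625000)| = 12.75534375 eV

Total energy released:
E_total = ΔE₁ + ΔE₂ = 0.78988647 + 12.75534375 = 13.54523 eV

Note: This equals the direct transition 15 → 1: 13.54523 eV ✓
Energy is conserved regardless of the path taken.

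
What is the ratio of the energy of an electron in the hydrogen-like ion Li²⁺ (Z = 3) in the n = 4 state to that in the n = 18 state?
20.250

Using E_n = -13.6057 Z² / n² eV with Z = 3:

E_4 = -13.6057 × 3² / 4² = -122.4513 / 16 = -7.653206250 eV
E_18 = -13.6057 × 3² / 18² = -122.4513 / 324 = -0.377936111 eV

The ratio is:
E_4/E_18 = (-7.653206250) / (-0.377936111)
E_4/E_18 = (-122.4513/16) / (-122.4513/324)
E_4/E_18 = 324/16
E_4/E_18 = 20.250
(Note: the Z² factors cancel in the ratio.)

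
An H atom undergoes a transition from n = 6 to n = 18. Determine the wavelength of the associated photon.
3690.62 nm

First, find the transition energy using E_n = -13.6057 / n² eV:
E_6 = -13.6057 / 6² = -0.37793611 eV
E_18 = -13.6057 / 18² = -0.04199290 eV

Photon energy: |ΔE| = |E_18 - E_6| = 0.33594321 eV

Convert to wavelength using E = hc/λ with hc = 1239.84 eV·nm:
λ = hc/E = 1239.84 eV·nm / 0.33594321 eV
λ = 3690.62 nm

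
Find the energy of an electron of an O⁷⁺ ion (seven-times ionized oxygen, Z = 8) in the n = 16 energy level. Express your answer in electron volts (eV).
-3.4014 eV

The energy levels of a hydrogen-like atom are given by:
E_n = -13.6057 Z² / n² eV  (with Z = 8 for O⁷⁺)

For n = 16:
E_16 = -13.6057 × 8² / 16²
E_16 = -13.6057 × 64 / 256
E_16 = -3.4014 eV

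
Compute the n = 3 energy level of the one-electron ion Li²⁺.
-13.6057 eV

For hydrogen-like ions, the energy levels scale with Z²:
E_n = -13.6057 Z² / n² eV

For Li²⁺ (Z = 3) at n = 3:
E_3 = -13.6057 × 3² / 3²
E_3 = -13.6057 × 9 / 9
E_3 = -122.4513 / 9
E_3 = -13.6057 eV

The energy is 9 times more negative than hydrogen at the same n due to the stronger nuclear charge.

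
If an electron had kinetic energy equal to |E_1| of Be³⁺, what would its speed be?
8.751e+06 m/s (or 2.92% of c)

The binding energy at n = 1 for Be³⁺ is:
E_1 = -13.6057 × 4²/1² = -217.6912 eV
|E_1| = 217.6912 eV

Convert to Joules:
KE = 217.6912 eV × (1.602177 × 10⁻¹⁹ J/eV) = 3.48780e-17 J

Using KE = ½mv²:
v = √(2·KE/m_e)
v = √(2 × 3.48780e-17 J / 9.10938 × 10⁻³¹ kg)
v = 8.751e+06 m/s

This is approximately 2.92% the speed of light.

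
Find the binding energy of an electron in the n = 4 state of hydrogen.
0.85036 eV

The ionization energy is the energy needed to remove the electron completely (n → ∞).

For hydrogen, E_n = -13.6057 eV / n².

At n = 4: E_4 = -13.6057 / 4² = -0.85035625 eV
At n = ∞: E_∞ = 0 eV

Ionization energy = E_∞ - E_4 = 0 - (-0.85035625) = 0.85035625 eV
Ionization energy ≈ 0.85036 eV

This is also called the binding energy of the electron in state n = 4.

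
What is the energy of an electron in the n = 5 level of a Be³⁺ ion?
-8.707648 eV

For hydrogen-like ions, the energy levels scale with Z²:
E_n = -13.6057 Z² / n² eV

For Be³⁺ (Z = 4) at n = 5:
E_5 = -13.6057 × 4² / 5²
E_5 = -13.6057 × 16 / 25
E_5 = -217.6912 / 25
E_5 = -8.707648 eV

The energy is 16 times more negative than hydrogen at the same n due to the stronger nuclear charge.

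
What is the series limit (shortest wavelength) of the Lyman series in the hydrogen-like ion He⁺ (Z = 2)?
22.7816 nm

The series limit corresponds to the transition from n = ∞ to n = 1.
This is the highest energy (shortest wavelength) transition in the Lyman series.

E_∞ = 0 eV
E_1 = -13.6057 × 2² / 1² = -54.422800 eV

Energy at series limit:
ΔE = E_∞ - E_1 = 0 - (-54.422800) = 54.422800 eV
λ = hc/E = 1239.84 eV·nm / 54.422800 eV = 22.7816 nm

This energy equals the ionization energy from the n = 1 state of He⁺.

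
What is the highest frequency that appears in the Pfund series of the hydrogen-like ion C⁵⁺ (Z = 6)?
4.73738e+15 Hz

The series limit corresponds to the transition from n = ∞ to n = 5.
This is the highest energy (shortest wavelength) transition in the Pfund series.

E_∞ = 0 eV
E_5 = -13.6057 × 6² / 5² = -19.59220800 eV

Energy at series limit:
ΔE = E_∞ - E_5 = 0 - (-19.59220800) = 19.59220800 eV
E = 19.59220800 eV × (1.602177 × 10⁻¹⁹ J/eV) = 3.1390185e-18 J
f = E/h = 3.1390185e-18 J / (6.62607 × 10⁻³⁴ J·s) = 4.73738e+15 Hz

This energy equals the ionization energy from the n = 5 state of C⁵⁺.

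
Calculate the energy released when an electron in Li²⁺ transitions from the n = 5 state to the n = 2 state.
25.715 eV

The energy levels are E_n = -13.6057 Z² eV / n².

Energy at n = 5: E_5 = -13.6057 × 3² / 5² = -4.898052 eV
Energy at n = 2: E_2 = -13.6057 × 3² / 2² = -30.612825 eV

For emission (electron falling to lower state), the photon energy is:
E_photon = E_5 - E_2 = |-4.898052 - (-30.612825)|
E_photon = 25.715 eV

This energy is carried away by the emitted photon.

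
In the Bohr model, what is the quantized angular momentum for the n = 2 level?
2.1091e-34 J·s (or 2ℏ)

In the Bohr model, angular momentum is quantized:
L = nℏ

where ℏ = h/(2π) = 1.054572e-34 J·s

For n = 2:
L = 2 × 1.054572e-34 J·s
L = 2.1091e-34 J·s

This can also be written as L = 2ℏ.
The angular momentum is an integer multiple of the reduced Planck constant.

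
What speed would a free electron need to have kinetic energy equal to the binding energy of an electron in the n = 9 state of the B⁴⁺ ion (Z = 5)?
1.22e+06 m/s (or 0.4054% of c)

The binding energy at n = 9 for B⁴⁺ is:
E_9 = -13.6057 × 5²/9² = -4.199290 eV
|E_9| = 4.199290 eV

Convert to Joules:
KE = 4.199290 eV × (1.602177 × 10⁻¹⁹ J/eV) = 6.7280e-19 J

Using KE = ½mv²:
v = √(2·KE/m_e)
v = √(2 × 6.7280e-19 J / 9.10938 × 10⁻³¹ kg)
v = 1.22e+06 m/s

This is approximately 0.4054% the speed of light.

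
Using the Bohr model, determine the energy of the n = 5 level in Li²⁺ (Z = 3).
-4.898052 eV

For hydrogen-like ions, the energy levels scale with Z²:
E_n = -13.6057 Z² / n² eV

For Li²⁺ (Z = 3) at n = 5:
E_5 = -13.6057 × 3² / 5²
E_5 = -13.6057 × 9 / 25
E_5 = -122.4513 / 25
E_5 = -4.898052 eV

The energy is 9 times more negative than hydrogen at the same n due to the stronger nuclear charge.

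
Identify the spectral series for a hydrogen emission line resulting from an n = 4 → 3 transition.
Paschen series

The spectral series in hydrogen are named based on the final (lower) energy level:
- Lyman series: n_final = 1 (ultraviolet)
- Balmer series: n_final = 2 (visible/near-UV)
- Paschen series: n_final = 3 (infrared)
- Brackett series: n_final = 4 (infrared)
- Pfund series: n_final = 5 (far infrared)

Since this transition ends at n = 3, it belongs to the Paschen series.

For reference, this 4 → 3 line has photon energy
ΔE = 13.6057 eV × (1/3² - 1/4²) = 0.661388194 eV,
corresponding to wavelength λ = hc/ΔE = 1239.84 eV·nm / 0.661388194 eV = 1874.603 nm in the infrared region.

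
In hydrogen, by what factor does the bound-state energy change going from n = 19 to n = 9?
4.46

Using E_n = -13.6057 Z² / n² eV with Z = 1:

E_9 = -13.6057 / 9² = -13.6057 / 81 = -0.16797160 eV
E_19 = -13.6057 / 19² = -13.6057 / 361 = -0.03768892 eV

The ratio is:
E_9/E_19 = (-0.16797160) / (-0.03768892)
E_9/E_19 = (-13.6057/81) / (-13.6057/361)
E_9/E_19 = 361/81
E_9/E_19 = 4.46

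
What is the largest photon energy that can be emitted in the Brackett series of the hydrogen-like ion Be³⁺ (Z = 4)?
13.605700 eV

The series limit corresponds to the transition from n = ∞ to n = 4.
This is the highest energy (shortest wavelength) transition in the Brackett series.

E_∞ = 0 eV
E_4 = -13.6057 × 4² / 4² = -13.605700 eV

Energy at series limit:
ΔE = E_∞ - E_4 = 0 - (-13.605700) = 13.605700 eV

This energy equals the ionization energy from the n = 4 state of Be³⁺.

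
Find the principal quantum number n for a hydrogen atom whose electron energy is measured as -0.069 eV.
n = 14

The exact energy levels follow E_n = -13.6057 eV / n².

The measured value (-0.069 eV) is reported to only 2 significant figures, so we must test candidate n values and see which one matches to that precision.

Candidate energies:
  n = 12:  E = -13.6057/12² = -0.09448 eV
  n = 13:  E = -13.6057/13² = -0.08051 eV
  n = 14:  E = -13.6057/14² = -0.06942 eV  ← matches
  n = 15:  E = -13.6057/15² = -0.06047 eV
  n = 16:  E = -13.6057/16² = -0.05315 eV

Checking against the measurement of -0.069 eV (2 sig figs), only n = 14 agrees:
E_14 = -0.06942 eV, which rounds to -0.069 eV ✓

Therefore n = 14.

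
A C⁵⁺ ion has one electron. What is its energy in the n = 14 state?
-2.49901 eV

For hydrogen-like ions, the energy levels scale with Z²:
E_n = -13.6057 Z² / n² eV

For C⁵⁺ (Z = 6) at n = 14:
E_14 = -13.6057 × 6² / 14²
E_14 = -13.6057 × 36 / 196
E_14 = -489.8052 / 196
E_14 = -2.49901 eV

The energy is 36 times more negative than hydrogen at the same n due to the stronger nuclear charge.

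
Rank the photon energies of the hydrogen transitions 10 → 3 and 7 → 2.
7 → 2

Calculate the energy for each transition:

Transition 10 → 3:
ΔE₁ = |E_3 - E_10| = |-13.6057/3² - (-13.6057/10²)|
ΔE₁ = |-1.511744444 - (-0.136057000)| = 1.375687 eV

Transition 7 → 2:
ΔE₂ = |E_2 - E_7| = |-13.6057/2² - (-13.6057/7²)|
ΔE₂ = |-3.401425000 - (-0.277667347)| = 3.123758 eV

Since 3.123758 eV > 1.375687 eV, the transition 7 → 2 emits the more energetic photon.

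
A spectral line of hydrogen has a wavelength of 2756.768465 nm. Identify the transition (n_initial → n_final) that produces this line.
n = 12 → n = 5

First, find the photon energy from the wavelength (hc = 1239.84 eV·nm):
E = hc/λ = 1239.84 eV·nm / 2756.768465 nm = 0.44974397 eV

The energy levels of hydrogen satisfy E_n = -13.6057 / n² eV, so an emission n_i → n_f releases
ΔE = 13.6057 × (1/n_f² − 1/n_i²) eV.

Setting ΔE equal to the photon energy:
1/n_f² − 1/n_i² = 0.44974397 / 13.6057 = 0.033055555

Since 1/n_i² must be positive, we need 1/n_f² > 0.033055555, i.e. n_f ≤ 5. For each allowed n_f, solve n_i = (1/n_f² − 0.033055555)^(−1/2) and check whether it is a whole number:
  n_f = 1: 1/n_i² = 1.000000000 − 0.033055555 = 0.966944445 → n_i = 1.017  (not an integer) ✗
  n_f = 2: 1/n_i² = 0.250000000 − 0.033055555 = 0.216944445 → n_i = 2.147  (not an integer) ✗
  n_f = 3: 1/n_i² = 0.111111111 − 0.033055555 = 0.078055556 → n_i = 3.579  (not an integer) ✗
  n_f = 4: 1/n_i² = 0.062500000 − 0.033055555 = 0.029444445 → n_i = 5.828  (not an integer) ✗
  n_f = 5: 1/n_i² = 0.040000000 − 0.033055555 = 0.006944445 → n_i = 12.000  → integer, n_i = 12 ✓

Only n_f = 5 gives an integer upper level, n_i = 12.

The transition is from n = 12 to n = 5 (emission).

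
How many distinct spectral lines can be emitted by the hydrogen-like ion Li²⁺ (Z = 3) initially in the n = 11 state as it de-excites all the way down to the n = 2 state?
45

The electron can occupy levels n = 2, 3, ..., 11 during de-excitation — that is m = 11 - 2 + 1 = 10 distinct levels.

The number of distinct spectral lines equals the number of ways to choose 2 of these m levels (each pair gives one possible emission transition):

Number of lines = m(m-1)/2 = 10×9/2 = 45

These correspond to all possible transitions between the 10 levels:
11 → 10, 11 → 9, 11 → 8, 11 → 7, 11 → 6, 11 → 5, 11 → 4, 11 → 3...

Each transition produces a photon with a unique energy (and thus wavelength). This count does not depend on Z.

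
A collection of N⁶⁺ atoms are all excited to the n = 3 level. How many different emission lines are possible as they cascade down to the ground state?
3

The electron can occupy levels n = 1, 2, ..., 3 during de-excitation — that is m = 3 - 1 + 1 = 3 distinct levels.

The number of distinct spectral lines equals the number of ways to choose 2 of these m levels (each pair gives one possible emission transition):

Number of lines = m(m-1)/2 = 3×2/2 = 3

These correspond to all possible transitions between the 3 levels:
3 → 2, 3 → 1, 2 → 1

Each transition produces a photon with a unique energy (and thus wavelength). This count does not depend on Z.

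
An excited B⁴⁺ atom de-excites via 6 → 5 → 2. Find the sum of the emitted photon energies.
75.5872 eV

The energy levels of B⁴⁺ are E_n = -13.6057 × 5² / n² eV.

First transition (6 → 5):
ΔE₁ = |E_5 - E_6|
ΔE₁ = |-13.6057000000 - (-9.4484027778)| = 4.1572972 eV

Second transition (5 → 2):
ΔE₂ = |E_2 - E_5|
ΔE₂ = |-85.0356250000 - (-13.6057000000)| = 71.4299250 eV

Total energy released:
E_total = ΔE₁ + ΔE₂ = 4.1572972 + 71.4299250 = 75.5872 eV

Note: This equals the direct transition 6 → 2: 75.5872 eV ✓
Energy is conserved regardless of the path taken.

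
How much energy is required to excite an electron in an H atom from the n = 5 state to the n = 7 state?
0.2666 eV

The energy levels of a hydrogen-like atom are E_n = -13.6057 eV / n².

Energy at n = 5: E_5 = -13.6057 / 5² = -0.5442280 eV
Energy at n = 7: E_7 = -13.6057 / 7² = -0.2776673 eV

The excitation energy is the difference:
ΔE = E_7 - E_5
ΔE = -0.2776673 - (-0.5442280)
ΔE = 0.2666 eV

Since this is positive, energy must be absorbed (photon absorption).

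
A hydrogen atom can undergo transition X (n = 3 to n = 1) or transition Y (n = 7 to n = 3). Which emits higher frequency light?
3 → 1

Calculate the energy for each transition:

Transition 3 → 1:
ΔE₁ = |E_1 - E_3| = |-13.6057/1² - (-13.6057/3²)|
ΔE₁ = |-13.605700000000 - (-1.511744444444)| = 12.093955556 eV

Transition 7 → 3:
ΔE₂ = |E_3 - E_7| = |-13.6057/3² - (-13.6057/7²)|
ΔE₂ = |-1.511744444444 - (-0.277667346939)| = 1.234077098 eV

Since 12.093955556 eV > 1.234077098 eV, the transition 3 → 1 emits the more energetic photon.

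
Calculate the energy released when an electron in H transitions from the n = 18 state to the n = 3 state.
1.46975 eV

The energy levels are E_n = -13.6057 eV / n².

Energy at n = 18: E_18 = -13.6057 / 18² = -0.04199290 eV
Energy at n = 3: E_3 = -13.6057 / 3² = -1.51174444 eV

For emission (electron falling to lower state), the photon energy is:
E_photon = E_18 - E_3 = |-0.04199290 - (-1.51174444)|
E_photon = 1.46975 eV

This energy is carried away by the emitted photon.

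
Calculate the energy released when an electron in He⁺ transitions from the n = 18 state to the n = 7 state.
0.943 eV

The energy levels are E_n = -13.6057 Z² eV / n².

Energy at n = 18: E_18 = -13.6057 × 2² / 18² = -0.167972 eV
Energy at n = 7: E_7 = -13.6057 × 2² / 7² = -1.110669 eV

For emission (electron falling to lower state), the photon energy is:
E_photon = E_18 - E_7 = |-0.167972 - (-1.110669)|
E_photon = 0.943 eV

This energy is carried away by the emitted photon.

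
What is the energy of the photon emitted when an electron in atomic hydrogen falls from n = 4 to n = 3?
0.661388 eV

The energy levels are E_n = -13.6057 eV / n².

Energy at n = 4: E_4 = -13.6057 / 4² = -0.850356250 eV
Energy at n = 3: E_3 = -13.6057 / 3² = -1.511744444 eV

For emission (electron falling to lower state), the photon energy is:
E_photon = E_4 - E_3 = |-0.850356250 - (-1.511744444)|
E_photon = 0.661388 eV

This energy is carried away by the emitted photon.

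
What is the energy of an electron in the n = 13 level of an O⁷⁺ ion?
-5.152 eV

For hydrogen-like ions, the energy levels scale with Z²:
E_n = -13.6057 Z² / n² eV

For O⁷⁺ (Z = 8) at n = 13:
E_13 = -13.6057 × 8² / 13²
E_13 = -13.6057 × 64 / 169
E_13 = -870.7648 / 169
E_13 = -5.152 eV

The energy is 64 times more negative than hydrogen at the same n due to the stronger nuclear charge.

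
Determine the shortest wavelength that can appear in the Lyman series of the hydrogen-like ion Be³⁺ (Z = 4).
5.69541 nm

The series limit corresponds to the transition from n = ∞ to n = 1.
This is the highest energy (shortest wavelength) transition in the Lyman series.

E_∞ = 0 eV
E_1 = -13.6057 × 4² / 1² = -217.6912000 eV

Energy at series limit:
ΔE = E_∞ - E_1 = 0 - (-217.6912000) = 217.6912000 eV
λ = hc/E = 1239.84 eV·nm / 217.6912000 eV = 5.69541 nm

This energy equals the ionization energy from the n = 1 state of Be³⁺.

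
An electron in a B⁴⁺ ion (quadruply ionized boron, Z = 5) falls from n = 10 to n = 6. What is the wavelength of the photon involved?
205.035 nm

First, find the transition energy using E_n = -13.6057 Z² / n² eV:
E_10 = -13.6057 × 5² / 10² = -3.4014250 eV
E_6 = -13.6057 × 5² / 6² = -9.4484028 eV

Photon energy: |ΔE| = |E_6 - E_10| = 6.0469778 eV

Convert to wavelength using E = hc/λ with hc = 1239.84 eV·nm:
λ = hc/E = 1239.84 eV·nm / 6.0469778 eV
λ = 205.035 nm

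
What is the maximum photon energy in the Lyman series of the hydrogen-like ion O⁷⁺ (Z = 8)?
870.764800 eV

The series limit corresponds to the transition from n = ∞ to n = 1.
This is the highest energy (shortest wavelength) transition in the Lyman series.

E_∞ = 0 eV
E_1 = -13.6057 × 8² / 1² = -870.764800 eV

Energy at series limit:
ΔE = E_∞ - E_1 = 0 - (-870.764800) = 870.764800 eV

This energy equals the ionization energy from the n = 1 state of O⁷⁺.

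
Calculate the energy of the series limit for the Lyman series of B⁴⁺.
340.14 eV

The series limit corresponds to the transition from n = ∞ to n = 1.
This is the highest energy (shortest wavelength) transition in the Lyman series.

E_∞ = 0 eV
E_1 = -13.6057 × 5² / 1² = -340.14 eV

Energy at series limit:
ΔE = E_∞ - E_1 = 0 - (-340.14) = 340.14 eV

This energy equals the ionization energy from the n = 1 state of B⁴⁺.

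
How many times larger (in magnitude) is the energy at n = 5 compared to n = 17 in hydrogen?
11.560000

Using E_n = -13.6057 Z² / n² eV with Z = 1:

E_5 = -13.6057 / 5² = -13.6057 / 25 = -0.544228000000 eV
E_17 = -13.6057 / 17² = -13.6057 / 289 = -0.047078546713 eV

The ratio is:
E_5/E_17 = (-0.544228000000) / (-0.047078546713)
E_5/E_17 = (-13.6057/25) / (-13.6057/289)
E_5/E_17 = 289/25
E_5/E_17 = 11.560000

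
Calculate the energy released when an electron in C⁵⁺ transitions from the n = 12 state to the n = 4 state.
27.21 eV

The energy levels are E_n = -13.6057 Z² eV / n².

Energy at n = 12: E_12 = -13.6057 × 6² / 12² = -3.40143 eV
Energy at n = 4: E_4 = -13.6057 × 6² / 4² = -30.61283 eV

For emission (electron falling to lower state), the photon energy is:
E_photon = E_12 - E_4 = |-3.40143 - (-30.61283)|
E_photon = 27.21 eV

This energy is carried away by the emitted photon.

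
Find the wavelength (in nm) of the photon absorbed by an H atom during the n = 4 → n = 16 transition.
1555.226 nm

First, find the transition energy using E_n = -13.6057 / n² eV:
E_4 = -13.6057 / 4² = -0.850356250 eV
E_16 = -13.6057 / 16² = -0.053147266 eV

Photon energy: |ΔE| = |E_16 - E_4| = 0.797208984 eV

Convert to wavelength using E = hc/λ with hc = 1239.84 eV·nm:
λ = hc/E = 1239.84 eV·nm / 0.797208984 eV
λ = 1555.226 nm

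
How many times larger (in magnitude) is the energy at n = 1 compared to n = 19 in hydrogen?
361.000

Using E_n = -13.6057 Z² / n² eV with Z = 1:

E_1 = -13.6057 / 1² = -13.6057 / 1 = -13.605700000 eV
E_19 = -13.6057 / 19² = -13.6057 / 361 = -0.037688920 eV

The ratio is:
E_1/E_19 = (-13.605700000) / (-0.037688920)
E_1/E_19 = (-13.6057/1) / (-13.6057/361)
E_1/E_19 = 361/1
E_1/E_19 = 361.000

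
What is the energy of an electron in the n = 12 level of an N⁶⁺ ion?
-4.630 eV

For hydrogen-like ions, the energy levels scale with Z²:
E_n = -13.6057 Z² / n² eV

For N⁶⁺ (Z = 7) at n = 12:
E_12 = -13.6057 × 7² / 12²
E_12 = -13.6057 × 49 / 144
E_12 = -666.6793 / 144
E_12 = -4.630 eV

The energy is 49 times more negative than hydrogen at the same n due to the stronger nuclear charge.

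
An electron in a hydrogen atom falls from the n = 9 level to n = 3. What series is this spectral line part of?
Paschen series

The spectral series in hydrogen are named based on the final (lower) energy level:
- Lyman series: n_final = 1 (ultraviolet)
- Balmer series: n_final = 2 (visible/near-UV)
- Paschen series: n_final = 3 (infrared)
- Brackett series: n_final = 4 (infrared)
- Pfund series: n_final = 5 (far infrared)

Since this transition ends at n = 3, it belongs to the Paschen series.

For reference, this 9 → 3 line has photon energy
ΔE = 13.6057 eV × (1/3² - 1/9²) = 1.34377284 eV,
corresponding to wavelength λ = hc/ΔE = 1239.84 eV·nm / 1.34377284 eV = 922.6559 nm in the infrared region.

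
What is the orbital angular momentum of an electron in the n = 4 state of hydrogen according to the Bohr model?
4.22e-34 J·s (or 4ℏ)

In the Bohr model, angular momentum is quantized:
L = nℏ

where ℏ = h/(2π) = 1.0546e-34 J·s

For n = 4:
L = 4 × 1.0546e-34 J·s
L = 4.22e-34 J·s

This can also be written as L = 4ℏ.
The angular momentum is an integer multiple of the reduced Planck constant.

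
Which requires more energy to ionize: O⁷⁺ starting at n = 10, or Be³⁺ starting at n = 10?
O⁷⁺ at n = 10 (E = -8.708 eV)

Using E_n = -13.6057 Z² / n² eV:

O⁷⁺ (Z = 8) at n = 10:
E = -13.6057 × 8² / 10² = -13.6057 × 64 / 100 = -8.707648 eV

Be³⁺ (Z = 4) at n = 10:
E = -13.6057 × 4² / 10² = -13.6057 × 16 / 100 = -2.176912 eV

Since -8.707648 eV < -2.176912 eV,
O⁷⁺ at n = 10 is more tightly bound (requires more energy to ionize).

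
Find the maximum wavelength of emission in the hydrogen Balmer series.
656.1109 nm

The longest wavelength corresponds to the smallest energy transition in the series.
The Balmer series has all transitions ending at n_f = 2.

For H, the first line (α-line) is the jump from n = 3 to n = 2:
E_3 = -13.6057 / 3² = -1.51174444 eV
E_2 = -13.6057 / 2² = -3.40142500 eV
ΔE = E_3 - E_2 = 1.88968056 eV

λ = hc/E = 1239.84 eV·nm / 1.88968056 eV
λ = 656.1109 nm

This is the α-line of the Balmer series in H.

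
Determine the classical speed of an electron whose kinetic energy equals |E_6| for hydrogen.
3.6462e+05 m/s (or 0.121623% of c)

The binding energy at n = 6 for hydrogen is:
E_6 = -13.6057/6² = -0.37793611 eV
|E_6| = 0.37793611 eV

Convert to Joules:
KE = 0.37793611 eV × (1.602177 × 10⁻¹⁹ J/eV) = 6.055205e-20 J

Using KE = ½mv²:
v = √(2·KE/m_e)
v = √(2 × 6.055205e-20 J / 9.10938 × 10⁻³¹ kg)
v = 3.6462e+05 m/s

This is approximately 0.121623% the speed of light.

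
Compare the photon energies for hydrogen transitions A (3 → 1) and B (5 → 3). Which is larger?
3 → 1

Calculate the energy for each transition:

Transition 3 → 1:
ΔE₁ = |E_1 - E_3| = |-13.6057/1² - (-13.6057/3²)|
ΔE₁ = |-13.605700000 - (-1.511744444)| = 12.093956 eV

Transition 5 → 3:
ΔE₂ = |E_3 - E_5| = |-13.6057/3² - (-13.6057/5²)|
ΔE₂ = |-1.511744444 - (-0.544228000)| = 0.967516 eV

Since 12.093956 eV > 0.967516 eV, the transition 3 → 1 emits the more energetic photon.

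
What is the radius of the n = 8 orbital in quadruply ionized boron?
0.677347 nm (or 6.773468 Å)

The Bohr radius formula is:
r_n = n² a₀ / Z

where a₀ = 0.052917721 nm is the Bohr radius.

For B⁴⁺ (Z = 5) at n = 8:
r_8 = 8² × 0.052917721 nm / 5
r_8 = 64 × 0.052917721 nm / 5
r_8 = 3.3867341 nm / 5
r_8 = 0.677347 nm

The electron orbits at approximately 0.677347 nm from the nucleus.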